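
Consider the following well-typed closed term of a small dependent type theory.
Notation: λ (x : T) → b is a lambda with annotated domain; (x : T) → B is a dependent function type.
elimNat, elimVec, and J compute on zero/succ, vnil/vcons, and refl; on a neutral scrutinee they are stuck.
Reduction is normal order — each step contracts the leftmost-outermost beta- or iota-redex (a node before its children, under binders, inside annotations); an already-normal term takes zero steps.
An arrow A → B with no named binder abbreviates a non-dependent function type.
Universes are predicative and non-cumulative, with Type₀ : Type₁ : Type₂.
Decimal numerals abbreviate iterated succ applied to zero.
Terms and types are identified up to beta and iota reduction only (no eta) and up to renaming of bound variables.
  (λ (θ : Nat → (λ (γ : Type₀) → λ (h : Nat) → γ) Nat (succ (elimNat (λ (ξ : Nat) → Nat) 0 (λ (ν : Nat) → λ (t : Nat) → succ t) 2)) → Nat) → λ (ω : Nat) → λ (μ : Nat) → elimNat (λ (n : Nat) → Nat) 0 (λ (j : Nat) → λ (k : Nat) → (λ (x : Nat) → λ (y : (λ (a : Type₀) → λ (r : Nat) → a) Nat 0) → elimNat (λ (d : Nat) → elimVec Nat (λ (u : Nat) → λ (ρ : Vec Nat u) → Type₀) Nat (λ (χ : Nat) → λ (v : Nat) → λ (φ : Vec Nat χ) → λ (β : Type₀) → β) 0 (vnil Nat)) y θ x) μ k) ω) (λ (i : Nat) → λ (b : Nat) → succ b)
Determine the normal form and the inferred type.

resulting normal form:
  λ (θ : Nat) → λ (γ : Nat) → elimNat (λ (h : Nat) → Nat) 0 (λ (ξ : Nat) → λ (ν : Nat) → elimNat (λ (t : Nat) → Nat) ν (λ (ω : Nat) → λ (μ : Nat) → succ μ) γ) θ
inferred type:
  Nat → Nat → Nat


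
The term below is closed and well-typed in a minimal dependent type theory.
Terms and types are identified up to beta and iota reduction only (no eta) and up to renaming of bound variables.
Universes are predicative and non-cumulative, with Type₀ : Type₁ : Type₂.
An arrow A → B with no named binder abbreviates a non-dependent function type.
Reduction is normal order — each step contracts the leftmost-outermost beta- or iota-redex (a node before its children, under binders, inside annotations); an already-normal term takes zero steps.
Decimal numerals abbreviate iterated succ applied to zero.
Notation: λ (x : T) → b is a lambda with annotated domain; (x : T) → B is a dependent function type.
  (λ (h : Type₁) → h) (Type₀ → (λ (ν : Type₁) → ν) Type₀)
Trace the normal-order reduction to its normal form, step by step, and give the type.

normal-order reduction sequence:
  (λ (h : Type₁) → h) (Type₀ → (λ (ν : Type₁) → ν) Type₀)
  ~> Type₀ → (λ (h : Type₁) → h) Type₀
  ~> Type₀ → Type₀
type:
  Type₁


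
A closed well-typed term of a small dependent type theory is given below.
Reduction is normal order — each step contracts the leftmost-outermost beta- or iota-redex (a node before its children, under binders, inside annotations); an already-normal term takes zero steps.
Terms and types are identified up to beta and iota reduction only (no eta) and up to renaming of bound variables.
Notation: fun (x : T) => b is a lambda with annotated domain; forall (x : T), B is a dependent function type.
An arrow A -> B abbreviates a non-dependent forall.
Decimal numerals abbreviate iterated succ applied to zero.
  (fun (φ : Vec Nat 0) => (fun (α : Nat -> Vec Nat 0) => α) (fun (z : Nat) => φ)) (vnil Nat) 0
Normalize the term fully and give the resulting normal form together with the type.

resulting normal form:
  vnil Nat
inferred type:
  Vec Nat 0


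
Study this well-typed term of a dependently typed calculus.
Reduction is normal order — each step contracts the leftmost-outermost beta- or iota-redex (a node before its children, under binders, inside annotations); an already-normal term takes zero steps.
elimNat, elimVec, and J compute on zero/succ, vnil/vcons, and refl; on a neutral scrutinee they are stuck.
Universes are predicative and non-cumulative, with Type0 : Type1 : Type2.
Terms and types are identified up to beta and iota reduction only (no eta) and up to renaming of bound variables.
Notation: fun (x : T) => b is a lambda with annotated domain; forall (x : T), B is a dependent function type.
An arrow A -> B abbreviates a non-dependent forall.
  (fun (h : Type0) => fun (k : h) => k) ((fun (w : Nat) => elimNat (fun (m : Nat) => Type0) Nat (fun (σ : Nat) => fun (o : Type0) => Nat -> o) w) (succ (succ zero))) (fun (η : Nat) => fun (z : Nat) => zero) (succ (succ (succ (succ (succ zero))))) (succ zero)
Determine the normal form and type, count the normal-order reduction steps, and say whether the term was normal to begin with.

reduced normal form:
  zero
inferred type:
  Nat
normal-order step count: 4
already normal: no
first contracted redex: a beta-redex


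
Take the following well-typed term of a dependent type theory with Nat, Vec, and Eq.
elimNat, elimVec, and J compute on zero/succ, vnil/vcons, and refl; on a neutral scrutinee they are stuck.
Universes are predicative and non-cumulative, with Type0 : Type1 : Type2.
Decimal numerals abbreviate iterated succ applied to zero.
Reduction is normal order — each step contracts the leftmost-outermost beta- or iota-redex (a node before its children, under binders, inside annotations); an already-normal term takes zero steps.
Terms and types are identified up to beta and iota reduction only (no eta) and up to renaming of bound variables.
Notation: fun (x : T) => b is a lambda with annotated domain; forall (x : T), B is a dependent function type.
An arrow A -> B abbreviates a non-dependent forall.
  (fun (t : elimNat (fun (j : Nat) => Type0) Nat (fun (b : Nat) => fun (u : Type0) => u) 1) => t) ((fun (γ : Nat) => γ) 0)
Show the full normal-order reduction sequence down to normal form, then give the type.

normal-order reduction:
  (fun (t : elimNat (fun (j : Nat) => Type0) Nat (fun (b : Nat) => fun (u : Type0) => u) 1) => t) ((fun (γ : Nat) => γ) 0)
  ~> (fun (t : Nat) => t) 0
  ~> 0
type:
  Nat


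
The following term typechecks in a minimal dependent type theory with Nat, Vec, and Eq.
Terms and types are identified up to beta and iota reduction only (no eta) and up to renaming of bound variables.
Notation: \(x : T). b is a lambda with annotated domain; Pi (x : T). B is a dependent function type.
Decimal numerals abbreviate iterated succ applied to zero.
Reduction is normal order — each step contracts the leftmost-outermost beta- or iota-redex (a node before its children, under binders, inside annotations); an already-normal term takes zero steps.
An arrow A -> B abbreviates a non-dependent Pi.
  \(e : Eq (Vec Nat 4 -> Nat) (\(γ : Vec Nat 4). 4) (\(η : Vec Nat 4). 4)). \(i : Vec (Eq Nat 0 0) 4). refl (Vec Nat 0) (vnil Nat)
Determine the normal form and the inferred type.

resulting normal form:
  \(e : Eq (Vec Nat 4 -> Nat) (\(γ : Vec Nat 4). 4) (\(η : Vec Nat 4). 4)). \(i : Vec (Eq Nat 0 0) 4). refl (Vec Nat 0) (vnil Nat)
inferred type:
  Eq (Vec Nat 4 -> Nat) (\(e : Vec Nat 4). 4) (\(γ : Vec Nat 4). 4) -> Vec (Eq Nat 0 0) 4 -> Eq (Vec Nat 0) (vnil Nat) (vnil Nat)
observation: the term is already in normal form.


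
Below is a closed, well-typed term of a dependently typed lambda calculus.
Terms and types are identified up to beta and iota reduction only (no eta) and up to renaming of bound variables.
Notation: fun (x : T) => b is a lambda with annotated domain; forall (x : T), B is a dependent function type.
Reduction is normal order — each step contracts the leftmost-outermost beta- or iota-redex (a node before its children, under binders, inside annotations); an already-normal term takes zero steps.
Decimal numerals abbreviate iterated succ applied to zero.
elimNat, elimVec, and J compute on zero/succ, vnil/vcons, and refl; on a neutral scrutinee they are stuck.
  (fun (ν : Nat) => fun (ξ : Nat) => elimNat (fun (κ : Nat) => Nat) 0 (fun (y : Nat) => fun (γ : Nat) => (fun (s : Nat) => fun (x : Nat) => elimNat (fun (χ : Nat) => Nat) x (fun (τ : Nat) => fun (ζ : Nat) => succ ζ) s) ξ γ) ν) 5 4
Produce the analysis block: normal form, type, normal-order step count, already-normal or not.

resulting normal form:
  20
inferred type:
  Nat
normal-order step count: 93
term was already normal: no
first redex: a beta-redex


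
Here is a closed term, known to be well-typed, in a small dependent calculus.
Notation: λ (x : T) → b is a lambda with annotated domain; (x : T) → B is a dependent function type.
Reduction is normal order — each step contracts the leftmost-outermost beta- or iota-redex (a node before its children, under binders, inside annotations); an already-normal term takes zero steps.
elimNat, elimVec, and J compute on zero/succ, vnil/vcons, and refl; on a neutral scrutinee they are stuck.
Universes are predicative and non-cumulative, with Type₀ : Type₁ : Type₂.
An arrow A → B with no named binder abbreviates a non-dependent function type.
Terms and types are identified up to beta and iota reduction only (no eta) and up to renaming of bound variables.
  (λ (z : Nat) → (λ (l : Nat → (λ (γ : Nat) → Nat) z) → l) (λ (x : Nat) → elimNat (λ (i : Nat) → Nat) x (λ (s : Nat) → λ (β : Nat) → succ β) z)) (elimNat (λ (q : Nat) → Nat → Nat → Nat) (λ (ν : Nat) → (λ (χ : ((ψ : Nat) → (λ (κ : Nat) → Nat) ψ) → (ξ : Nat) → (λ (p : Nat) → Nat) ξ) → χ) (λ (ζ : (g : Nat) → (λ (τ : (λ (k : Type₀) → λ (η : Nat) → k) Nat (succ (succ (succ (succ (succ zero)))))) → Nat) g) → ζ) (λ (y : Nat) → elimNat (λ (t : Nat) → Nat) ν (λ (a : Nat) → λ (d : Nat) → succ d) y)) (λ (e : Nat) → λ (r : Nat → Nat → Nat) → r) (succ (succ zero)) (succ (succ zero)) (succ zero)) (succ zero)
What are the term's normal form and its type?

reduced normal form:
  succ (succ (succ (succ zero)))
the term's type:
  Nat


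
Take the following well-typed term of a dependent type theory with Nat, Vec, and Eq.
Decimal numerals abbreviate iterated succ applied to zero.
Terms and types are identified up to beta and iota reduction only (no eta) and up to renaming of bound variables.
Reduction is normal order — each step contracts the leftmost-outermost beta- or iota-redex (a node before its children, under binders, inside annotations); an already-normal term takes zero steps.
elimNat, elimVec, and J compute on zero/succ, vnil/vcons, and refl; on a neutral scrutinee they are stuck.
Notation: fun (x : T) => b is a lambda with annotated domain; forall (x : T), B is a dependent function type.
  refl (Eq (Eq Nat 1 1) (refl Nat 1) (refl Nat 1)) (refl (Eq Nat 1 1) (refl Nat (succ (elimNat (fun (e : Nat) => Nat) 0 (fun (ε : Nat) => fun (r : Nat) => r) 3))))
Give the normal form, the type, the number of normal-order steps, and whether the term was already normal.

reduced normal form:
  refl (Eq (Eq Nat 1 1) (refl Nat 1) (refl Nat 1)) (refl (Eq Nat 1 1) (refl Nat 1))
type:
  Eq (Eq (Eq Nat 1 1) (refl Nat 1) (refl Nat 1)) (refl (Eq Nat 1 1) (refl Nat 1)) (refl (Eq Nat 1 1) (refl Nat 1))
normal-order step count: 10
started in normal form: no
first redex: an elimNat iota-redex


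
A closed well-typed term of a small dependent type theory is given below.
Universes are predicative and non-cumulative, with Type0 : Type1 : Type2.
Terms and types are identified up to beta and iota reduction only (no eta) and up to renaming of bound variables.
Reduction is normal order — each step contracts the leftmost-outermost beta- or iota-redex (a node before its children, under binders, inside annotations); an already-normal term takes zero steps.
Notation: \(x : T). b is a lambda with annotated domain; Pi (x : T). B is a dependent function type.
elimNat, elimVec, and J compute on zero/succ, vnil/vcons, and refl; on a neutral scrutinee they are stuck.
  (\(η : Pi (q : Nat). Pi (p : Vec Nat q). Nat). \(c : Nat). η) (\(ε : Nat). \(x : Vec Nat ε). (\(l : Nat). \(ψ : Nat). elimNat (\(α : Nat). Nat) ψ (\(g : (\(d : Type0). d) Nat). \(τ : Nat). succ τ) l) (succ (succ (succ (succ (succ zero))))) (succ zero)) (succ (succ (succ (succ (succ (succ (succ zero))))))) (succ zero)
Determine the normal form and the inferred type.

normal form:
  \(η : Vec Nat (succ zero)). succ (succ (succ (succ (succ (succ zero)))))
type:
  Pi (η : Vec Nat (succ zero)). Nat
observation: normalization takes exactly 21 steps under the normal-order strategy.


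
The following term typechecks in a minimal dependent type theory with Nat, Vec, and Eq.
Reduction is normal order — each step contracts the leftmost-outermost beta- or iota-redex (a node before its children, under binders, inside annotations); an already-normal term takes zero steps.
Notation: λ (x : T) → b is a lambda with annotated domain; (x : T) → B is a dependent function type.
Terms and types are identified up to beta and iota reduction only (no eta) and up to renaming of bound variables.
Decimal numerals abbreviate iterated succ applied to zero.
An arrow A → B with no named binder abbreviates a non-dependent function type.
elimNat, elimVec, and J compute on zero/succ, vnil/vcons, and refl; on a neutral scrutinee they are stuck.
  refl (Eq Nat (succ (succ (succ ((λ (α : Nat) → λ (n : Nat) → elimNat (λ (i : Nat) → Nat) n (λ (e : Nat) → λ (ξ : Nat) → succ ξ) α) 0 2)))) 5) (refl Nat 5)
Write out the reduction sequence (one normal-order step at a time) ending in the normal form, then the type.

normal-order reduction:
  refl (Eq Nat (succ (succ (succ ((λ (α : Nat) → λ (n : Nat) → elimNat (λ (i : Nat) → Nat) n (λ (e : Nat) → λ (ξ : Nat) → succ ξ) α) 0 2)))) 5) (refl Nat 5)
  ~> refl (Eq Nat (succ (succ (succ ((λ (α : Nat) → elimNat (λ (n : Nat) → Nat) α (λ (i : Nat) → λ (e : Nat) → succ e) 0) 2)))) 5) (refl Nat 5)
  ~> refl (Eq Nat (succ (succ (succ (elimNat (λ (α : Nat) → Nat) 2 (λ (n : Nat) → λ (i : Nat) → succ i) 0)))) 5) (refl Nat 5)
  ~> refl (Eq Nat 5 5) (refl Nat 5)
inferred type:
  Eq (Eq Nat 5 5) (refl Nat 5) (refl Nat 5)


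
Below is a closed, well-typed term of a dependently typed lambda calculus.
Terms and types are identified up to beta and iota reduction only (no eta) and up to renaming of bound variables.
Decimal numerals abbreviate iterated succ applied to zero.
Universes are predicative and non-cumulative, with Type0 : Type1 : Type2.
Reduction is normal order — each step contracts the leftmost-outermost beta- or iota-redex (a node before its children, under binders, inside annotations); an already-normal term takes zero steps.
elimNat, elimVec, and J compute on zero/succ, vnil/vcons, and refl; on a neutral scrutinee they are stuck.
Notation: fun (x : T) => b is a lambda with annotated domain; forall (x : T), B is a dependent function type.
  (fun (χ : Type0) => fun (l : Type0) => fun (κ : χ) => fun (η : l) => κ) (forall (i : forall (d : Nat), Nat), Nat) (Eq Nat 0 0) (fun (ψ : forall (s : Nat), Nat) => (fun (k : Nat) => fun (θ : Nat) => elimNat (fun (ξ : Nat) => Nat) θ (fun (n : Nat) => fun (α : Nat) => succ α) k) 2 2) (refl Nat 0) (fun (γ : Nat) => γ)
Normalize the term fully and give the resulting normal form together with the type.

normal form:
  4
type:
  Nat


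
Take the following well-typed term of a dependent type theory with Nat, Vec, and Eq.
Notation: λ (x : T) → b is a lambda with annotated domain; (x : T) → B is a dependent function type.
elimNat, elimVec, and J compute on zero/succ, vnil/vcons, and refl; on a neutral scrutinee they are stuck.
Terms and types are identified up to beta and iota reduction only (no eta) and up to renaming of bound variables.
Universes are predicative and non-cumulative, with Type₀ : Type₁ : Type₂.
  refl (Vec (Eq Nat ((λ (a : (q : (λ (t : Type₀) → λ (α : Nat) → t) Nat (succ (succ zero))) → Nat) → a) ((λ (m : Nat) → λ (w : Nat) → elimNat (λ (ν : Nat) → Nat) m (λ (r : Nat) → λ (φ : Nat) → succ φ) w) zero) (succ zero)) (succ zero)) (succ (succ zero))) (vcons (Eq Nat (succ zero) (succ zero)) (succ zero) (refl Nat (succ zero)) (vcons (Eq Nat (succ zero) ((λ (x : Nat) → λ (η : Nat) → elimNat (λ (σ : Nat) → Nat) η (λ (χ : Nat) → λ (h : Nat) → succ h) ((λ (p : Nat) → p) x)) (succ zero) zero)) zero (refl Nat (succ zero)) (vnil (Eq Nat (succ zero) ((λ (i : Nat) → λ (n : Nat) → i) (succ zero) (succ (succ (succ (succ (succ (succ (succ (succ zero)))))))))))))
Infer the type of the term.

the term's type:
  Eq (Vec (Eq Nat (succ zero) (succ zero)) (succ (succ zero))) (vcons (Eq Nat (succ zero) (succ zero)) (succ zero) (refl Nat (succ zero)) (vcons (Eq Nat (succ zero) (succ zero)) zero (refl Nat (succ zero)) (vnil (Eq Nat (succ zero) (succ zero))))) (vcons (Eq Nat (succ zero) (succ zero)) (succ zero) (refl Nat (succ zero)) (vcons (Eq Nat (succ zero) (succ zero)) zero (refl Nat (succ zero)) (vnil (Eq Nat (succ zero) (succ zero)))))


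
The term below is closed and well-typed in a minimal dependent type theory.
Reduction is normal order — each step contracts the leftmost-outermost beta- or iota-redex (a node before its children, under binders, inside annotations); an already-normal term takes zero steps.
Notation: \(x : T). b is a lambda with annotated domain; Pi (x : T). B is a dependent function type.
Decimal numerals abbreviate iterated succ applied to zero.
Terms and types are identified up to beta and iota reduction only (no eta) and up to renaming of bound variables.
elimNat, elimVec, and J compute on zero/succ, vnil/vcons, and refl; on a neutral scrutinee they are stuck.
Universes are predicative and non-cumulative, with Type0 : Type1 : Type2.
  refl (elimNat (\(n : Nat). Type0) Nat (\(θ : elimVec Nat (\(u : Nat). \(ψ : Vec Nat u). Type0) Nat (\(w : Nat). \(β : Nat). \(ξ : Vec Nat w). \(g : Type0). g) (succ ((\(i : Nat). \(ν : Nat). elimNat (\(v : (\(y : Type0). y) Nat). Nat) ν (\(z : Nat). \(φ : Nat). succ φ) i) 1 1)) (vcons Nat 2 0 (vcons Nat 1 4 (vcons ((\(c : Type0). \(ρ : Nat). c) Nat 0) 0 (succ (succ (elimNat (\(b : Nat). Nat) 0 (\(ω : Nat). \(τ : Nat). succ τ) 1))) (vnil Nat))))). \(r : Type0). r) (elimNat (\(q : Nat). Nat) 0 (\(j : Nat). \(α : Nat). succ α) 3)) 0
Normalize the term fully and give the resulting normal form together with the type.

normal form:
  refl Nat 0
the term's type:
  Eq Nat 0 0


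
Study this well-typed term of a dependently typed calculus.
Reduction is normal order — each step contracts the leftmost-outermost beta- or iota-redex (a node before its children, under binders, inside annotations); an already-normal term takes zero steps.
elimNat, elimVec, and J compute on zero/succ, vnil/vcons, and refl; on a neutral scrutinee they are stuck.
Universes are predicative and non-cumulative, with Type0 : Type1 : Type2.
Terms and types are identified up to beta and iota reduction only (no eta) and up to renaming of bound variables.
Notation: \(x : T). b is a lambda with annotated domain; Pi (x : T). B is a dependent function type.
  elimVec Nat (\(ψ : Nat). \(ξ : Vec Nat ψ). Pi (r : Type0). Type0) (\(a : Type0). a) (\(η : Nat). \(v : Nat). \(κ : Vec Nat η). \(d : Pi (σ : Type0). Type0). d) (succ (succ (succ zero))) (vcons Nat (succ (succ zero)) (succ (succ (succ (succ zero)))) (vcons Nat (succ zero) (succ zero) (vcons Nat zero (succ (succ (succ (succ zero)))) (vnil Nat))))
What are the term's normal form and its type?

normal form:
  \(ψ : Type0). ψ
type:
  Pi (ψ : Type0). Type0
observation: the term reaches its normal form after 16 normal-order steps.


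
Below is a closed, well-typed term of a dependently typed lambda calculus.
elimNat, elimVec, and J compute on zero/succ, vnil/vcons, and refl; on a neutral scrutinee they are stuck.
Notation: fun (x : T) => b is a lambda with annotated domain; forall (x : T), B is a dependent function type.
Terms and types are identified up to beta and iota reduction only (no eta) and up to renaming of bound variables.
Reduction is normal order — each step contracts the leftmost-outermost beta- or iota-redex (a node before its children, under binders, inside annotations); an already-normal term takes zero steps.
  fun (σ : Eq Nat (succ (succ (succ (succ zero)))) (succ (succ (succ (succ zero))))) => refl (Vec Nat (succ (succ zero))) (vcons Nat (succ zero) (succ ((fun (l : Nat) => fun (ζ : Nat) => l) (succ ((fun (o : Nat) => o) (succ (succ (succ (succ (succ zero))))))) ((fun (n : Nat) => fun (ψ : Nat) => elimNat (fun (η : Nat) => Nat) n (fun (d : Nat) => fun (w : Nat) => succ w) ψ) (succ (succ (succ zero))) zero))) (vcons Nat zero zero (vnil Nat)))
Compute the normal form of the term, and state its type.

resulting normal form:
  fun (σ : Eq Nat (succ (succ (succ (succ zero)))) (succ (succ (succ (succ zero))))) => refl (Vec Nat (succ (succ zero))) (vcons Nat (succ zero) (succ (succ (succ (succ (succ (succ (succ zero))))))) (vcons Nat zero zero (vnil Nat)))
type:
  forall (σ : Eq Nat (succ (succ (succ (succ zero)))) (succ (succ (succ (succ zero))))), Eq (Vec Nat (succ (succ zero))) (vcons Nat (succ zero) (succ (succ (succ (succ (succ (succ (succ zero))))))) (vcons Nat zero zero (vnil Nat))) (vcons Nat (succ zero) (succ (succ (succ (succ (succ (succ (succ zero))))))) (vcons Nat zero zero (vnil Nat)))
observation: contracting a beta-redex first, the term normalizes in 3 steps.


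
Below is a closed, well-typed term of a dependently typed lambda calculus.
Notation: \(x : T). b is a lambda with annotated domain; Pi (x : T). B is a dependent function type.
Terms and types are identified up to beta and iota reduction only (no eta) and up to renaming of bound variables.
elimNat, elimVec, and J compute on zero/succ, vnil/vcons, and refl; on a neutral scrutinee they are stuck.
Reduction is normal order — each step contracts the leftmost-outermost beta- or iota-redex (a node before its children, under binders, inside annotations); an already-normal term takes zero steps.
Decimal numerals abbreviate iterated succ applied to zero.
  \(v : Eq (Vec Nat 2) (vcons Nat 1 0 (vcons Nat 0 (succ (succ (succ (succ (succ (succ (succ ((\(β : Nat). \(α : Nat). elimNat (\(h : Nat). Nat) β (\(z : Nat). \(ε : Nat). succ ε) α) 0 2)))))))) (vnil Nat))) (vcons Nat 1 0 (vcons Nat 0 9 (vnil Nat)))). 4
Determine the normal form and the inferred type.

resulting normal form:
  \(v : Eq (Vec Nat 2) (vcons Nat 1 0 (vcons Nat 0 9 (vnil Nat))) (vcons Nat 1 0 (vcons Nat 0 9 (vnil Nat)))). 4
the term's type:
  Pi (v : Eq (Vec Nat 2) (vcons Nat 1 0 (vcons Nat 0 9 (vnil Nat))) (vcons Nat 1 0 (vcons Nat 0 9 (vnil Nat)))). Nat


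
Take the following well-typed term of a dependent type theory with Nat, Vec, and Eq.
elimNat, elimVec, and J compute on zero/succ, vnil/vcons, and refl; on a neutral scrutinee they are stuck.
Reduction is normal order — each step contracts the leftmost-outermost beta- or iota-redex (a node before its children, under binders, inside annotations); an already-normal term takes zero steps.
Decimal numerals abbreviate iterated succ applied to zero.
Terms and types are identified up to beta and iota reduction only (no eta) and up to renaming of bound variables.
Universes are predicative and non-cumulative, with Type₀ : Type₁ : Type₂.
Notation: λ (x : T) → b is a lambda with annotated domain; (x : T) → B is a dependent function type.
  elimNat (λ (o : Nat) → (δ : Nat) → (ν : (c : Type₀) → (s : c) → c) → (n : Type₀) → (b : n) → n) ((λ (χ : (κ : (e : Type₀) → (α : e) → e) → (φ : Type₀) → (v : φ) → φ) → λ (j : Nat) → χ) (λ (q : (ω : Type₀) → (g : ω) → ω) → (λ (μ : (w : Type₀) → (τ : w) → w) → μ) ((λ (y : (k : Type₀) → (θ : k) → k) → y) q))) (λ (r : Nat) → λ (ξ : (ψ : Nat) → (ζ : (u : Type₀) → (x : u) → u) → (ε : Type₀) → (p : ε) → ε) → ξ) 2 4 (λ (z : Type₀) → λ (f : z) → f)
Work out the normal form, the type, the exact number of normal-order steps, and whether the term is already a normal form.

reduced normal form:
  λ (o : Type₀) → λ (δ : o) → δ
the term's type:
  (o : Type₀) → (δ : o) → o
steps to reach normal form (normal order): 12
term was already normal: no
first contracted redex: an elimNat iota-redex


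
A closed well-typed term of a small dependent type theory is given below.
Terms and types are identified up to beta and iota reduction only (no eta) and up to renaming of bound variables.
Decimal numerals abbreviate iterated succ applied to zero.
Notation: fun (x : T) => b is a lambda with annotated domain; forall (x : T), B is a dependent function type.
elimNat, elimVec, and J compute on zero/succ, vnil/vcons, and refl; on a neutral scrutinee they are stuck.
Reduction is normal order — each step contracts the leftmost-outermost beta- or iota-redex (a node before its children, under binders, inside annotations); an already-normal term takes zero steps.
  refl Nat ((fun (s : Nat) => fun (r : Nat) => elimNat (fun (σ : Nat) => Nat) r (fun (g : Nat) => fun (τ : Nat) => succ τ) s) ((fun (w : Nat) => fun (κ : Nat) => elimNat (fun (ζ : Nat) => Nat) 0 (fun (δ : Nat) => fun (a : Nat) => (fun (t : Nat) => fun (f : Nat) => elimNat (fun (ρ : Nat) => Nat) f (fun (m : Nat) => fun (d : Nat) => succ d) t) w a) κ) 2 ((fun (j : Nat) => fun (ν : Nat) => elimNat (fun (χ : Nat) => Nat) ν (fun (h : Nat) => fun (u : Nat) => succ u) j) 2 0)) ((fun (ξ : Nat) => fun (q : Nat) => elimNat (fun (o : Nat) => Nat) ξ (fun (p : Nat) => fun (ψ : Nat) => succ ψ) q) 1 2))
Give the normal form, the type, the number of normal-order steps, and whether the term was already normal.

normal form:
  refl Nat 7
the term's type:
  Eq Nat 7 7
steps to reach normal form (normal order): 51
already normal: no
first redex: a beta-redex


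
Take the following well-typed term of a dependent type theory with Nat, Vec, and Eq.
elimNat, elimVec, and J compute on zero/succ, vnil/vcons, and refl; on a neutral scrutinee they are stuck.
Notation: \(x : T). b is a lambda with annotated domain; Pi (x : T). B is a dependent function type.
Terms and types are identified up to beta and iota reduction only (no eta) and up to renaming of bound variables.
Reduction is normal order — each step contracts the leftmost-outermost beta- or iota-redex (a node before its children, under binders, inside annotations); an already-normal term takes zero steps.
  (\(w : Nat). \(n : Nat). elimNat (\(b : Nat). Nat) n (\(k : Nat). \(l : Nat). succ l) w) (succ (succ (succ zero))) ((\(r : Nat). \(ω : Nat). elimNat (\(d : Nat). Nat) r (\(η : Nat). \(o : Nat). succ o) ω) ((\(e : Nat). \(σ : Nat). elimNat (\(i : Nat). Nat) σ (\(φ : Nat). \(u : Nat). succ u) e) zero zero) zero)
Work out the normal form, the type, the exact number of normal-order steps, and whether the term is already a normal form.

reduced normal form:
  succ (succ (succ zero))
the term's type:
  Nat
steps to reach normal form (normal order): 18
term was already normal: no
first redex: a beta-redex


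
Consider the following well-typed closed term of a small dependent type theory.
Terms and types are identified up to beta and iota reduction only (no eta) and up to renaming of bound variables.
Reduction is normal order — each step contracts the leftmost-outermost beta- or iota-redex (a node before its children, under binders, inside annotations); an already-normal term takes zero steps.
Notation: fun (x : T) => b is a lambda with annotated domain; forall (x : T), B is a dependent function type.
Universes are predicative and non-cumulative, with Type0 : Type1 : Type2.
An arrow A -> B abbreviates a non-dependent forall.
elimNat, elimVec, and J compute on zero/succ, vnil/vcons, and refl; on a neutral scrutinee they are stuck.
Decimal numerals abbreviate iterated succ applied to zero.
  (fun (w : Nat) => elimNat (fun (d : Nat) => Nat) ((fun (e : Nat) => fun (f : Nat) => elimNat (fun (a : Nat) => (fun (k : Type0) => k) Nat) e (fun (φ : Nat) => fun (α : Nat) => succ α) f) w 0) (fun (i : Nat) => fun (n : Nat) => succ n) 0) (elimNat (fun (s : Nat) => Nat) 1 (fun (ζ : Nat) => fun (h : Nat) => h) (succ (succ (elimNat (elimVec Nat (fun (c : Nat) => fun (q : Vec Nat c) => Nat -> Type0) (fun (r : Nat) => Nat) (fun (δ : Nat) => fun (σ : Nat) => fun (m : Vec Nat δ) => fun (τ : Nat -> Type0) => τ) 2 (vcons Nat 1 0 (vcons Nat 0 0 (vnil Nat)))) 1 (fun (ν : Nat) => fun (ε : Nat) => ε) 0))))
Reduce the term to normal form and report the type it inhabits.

normal form:
  1
the term's type:
  Nat


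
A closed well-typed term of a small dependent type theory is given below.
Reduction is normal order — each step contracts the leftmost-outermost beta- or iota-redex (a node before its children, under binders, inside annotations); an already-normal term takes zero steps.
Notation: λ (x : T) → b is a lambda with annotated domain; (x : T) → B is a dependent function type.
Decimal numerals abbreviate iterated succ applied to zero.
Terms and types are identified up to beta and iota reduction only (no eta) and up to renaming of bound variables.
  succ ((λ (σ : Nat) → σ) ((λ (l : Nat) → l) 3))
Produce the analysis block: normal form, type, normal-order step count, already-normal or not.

reduced normal form:
  4
type:
  Nat
normal-order step count: 2
term was already normal: no
first contracted redex: a beta-redex


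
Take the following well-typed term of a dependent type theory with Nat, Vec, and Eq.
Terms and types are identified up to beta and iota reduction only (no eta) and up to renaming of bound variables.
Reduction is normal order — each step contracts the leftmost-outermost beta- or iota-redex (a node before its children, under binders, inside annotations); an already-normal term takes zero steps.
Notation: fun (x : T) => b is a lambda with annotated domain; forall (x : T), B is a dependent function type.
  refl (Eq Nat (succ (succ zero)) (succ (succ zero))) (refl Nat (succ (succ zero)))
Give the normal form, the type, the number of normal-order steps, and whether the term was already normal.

reduced normal form:
  refl (Eq Nat (succ (succ zero)) (succ (succ zero))) (refl Nat (succ (succ zero)))
type:
  Eq (Eq Nat (succ (succ zero)) (succ (succ zero))) (refl Nat (succ (succ zero))) (refl Nat (succ (succ zero)))
reduction steps (normal order): 0
already normal: yes


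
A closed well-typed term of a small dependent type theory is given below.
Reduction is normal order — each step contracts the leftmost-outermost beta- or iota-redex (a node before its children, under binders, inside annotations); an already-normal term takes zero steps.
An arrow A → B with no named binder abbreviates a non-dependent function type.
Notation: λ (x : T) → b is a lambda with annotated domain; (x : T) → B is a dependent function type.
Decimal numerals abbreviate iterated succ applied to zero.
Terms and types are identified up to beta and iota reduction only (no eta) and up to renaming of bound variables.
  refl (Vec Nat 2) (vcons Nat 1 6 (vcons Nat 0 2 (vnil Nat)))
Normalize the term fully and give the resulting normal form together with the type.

resulting normal form:
  refl (Vec Nat 2) (vcons Nat 1 6 (vcons Nat 0 2 (vnil Nat)))
inferred type:
  Eq (Vec Nat 2) (vcons Nat 1 6 (vcons Nat 0 2 (vnil Nat))) (vcons Nat 1 6 (vcons Nat 0 2 (vnil Nat)))


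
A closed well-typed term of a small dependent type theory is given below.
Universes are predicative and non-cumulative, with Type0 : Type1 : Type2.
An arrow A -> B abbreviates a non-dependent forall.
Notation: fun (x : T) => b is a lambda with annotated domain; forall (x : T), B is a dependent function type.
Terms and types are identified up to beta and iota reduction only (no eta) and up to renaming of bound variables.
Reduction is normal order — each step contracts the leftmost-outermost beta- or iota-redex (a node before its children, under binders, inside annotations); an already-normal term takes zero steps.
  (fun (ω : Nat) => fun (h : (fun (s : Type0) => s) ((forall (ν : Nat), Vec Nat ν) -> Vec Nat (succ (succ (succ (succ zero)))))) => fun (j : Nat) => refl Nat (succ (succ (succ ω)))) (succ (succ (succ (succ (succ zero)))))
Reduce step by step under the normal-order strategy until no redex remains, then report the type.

reduction (normal order):
  (fun (ω : Nat) => fun (h : (fun (s : Type0) => s) ((forall (ν : Nat), Vec Nat ν) -> Vec Nat (succ (succ (succ (succ zero)))))) => fun (j : Nat) => refl Nat (succ (succ (succ ω)))) (succ (succ (succ (succ (succ zero)))))
  ~> fun (ω : (fun (h : Type0) => h) ((forall (s : Nat), Vec Nat s) -> Vec Nat (succ (succ (succ (succ zero)))))) => fun (ν : Nat) => refl Nat (succ (succ (succ (succ (succ (succ (succ (succ zero))))))))
  ~> fun (ω : (forall (h : Nat), Vec Nat h) -> Vec Nat (succ (succ (succ (succ zero))))) => fun (s : Nat) => refl Nat (succ (succ (succ (succ (succ (succ (succ (succ zero))))))))
inferred type:
  ((forall (ω : Nat), Vec Nat ω) -> Vec Nat (succ (succ (succ (succ zero))))) -> Nat -> Eq Nat (succ (succ (succ (succ (succ (succ (succ (succ zero)))))))) (succ (succ (succ (succ (succ (succ (succ (succ zero))))))))


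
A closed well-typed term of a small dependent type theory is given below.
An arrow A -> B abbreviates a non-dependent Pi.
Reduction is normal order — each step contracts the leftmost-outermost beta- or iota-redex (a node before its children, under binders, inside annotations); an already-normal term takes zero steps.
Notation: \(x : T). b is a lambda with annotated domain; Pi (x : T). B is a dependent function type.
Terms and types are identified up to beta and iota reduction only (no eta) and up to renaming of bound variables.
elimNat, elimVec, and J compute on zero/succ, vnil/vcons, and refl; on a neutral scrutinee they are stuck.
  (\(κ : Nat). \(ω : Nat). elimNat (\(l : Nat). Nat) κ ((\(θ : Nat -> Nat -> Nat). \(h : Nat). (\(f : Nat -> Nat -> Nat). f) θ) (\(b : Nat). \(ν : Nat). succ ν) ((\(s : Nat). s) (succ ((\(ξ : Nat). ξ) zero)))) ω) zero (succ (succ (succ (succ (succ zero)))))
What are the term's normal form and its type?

reduced normal form:
  succ (succ (succ (succ (succ zero))))
inferred type:
  Nat
observation: normalization takes exactly 33 steps under the normal-order strategy.


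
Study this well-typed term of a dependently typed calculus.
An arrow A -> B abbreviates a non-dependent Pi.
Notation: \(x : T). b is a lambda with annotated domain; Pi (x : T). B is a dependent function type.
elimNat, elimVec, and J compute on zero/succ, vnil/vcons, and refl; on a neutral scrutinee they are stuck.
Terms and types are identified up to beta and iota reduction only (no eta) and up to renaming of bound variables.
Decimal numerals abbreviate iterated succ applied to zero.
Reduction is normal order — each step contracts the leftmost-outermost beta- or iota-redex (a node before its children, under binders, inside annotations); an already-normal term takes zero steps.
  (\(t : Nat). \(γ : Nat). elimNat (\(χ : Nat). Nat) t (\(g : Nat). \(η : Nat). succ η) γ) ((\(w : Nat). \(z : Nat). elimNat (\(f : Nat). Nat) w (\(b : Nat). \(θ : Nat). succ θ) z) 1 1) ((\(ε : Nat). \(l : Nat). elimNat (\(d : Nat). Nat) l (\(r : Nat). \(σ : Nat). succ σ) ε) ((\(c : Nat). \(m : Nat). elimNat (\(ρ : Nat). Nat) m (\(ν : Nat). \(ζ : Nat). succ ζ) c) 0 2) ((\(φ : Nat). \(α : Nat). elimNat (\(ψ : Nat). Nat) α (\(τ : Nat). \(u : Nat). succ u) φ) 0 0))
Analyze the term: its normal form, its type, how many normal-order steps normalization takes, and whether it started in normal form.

normal form:
  4
the term's type:
  Nat
reduction steps (normal order): 30
term was already normal: no
first redex: a beta-redex


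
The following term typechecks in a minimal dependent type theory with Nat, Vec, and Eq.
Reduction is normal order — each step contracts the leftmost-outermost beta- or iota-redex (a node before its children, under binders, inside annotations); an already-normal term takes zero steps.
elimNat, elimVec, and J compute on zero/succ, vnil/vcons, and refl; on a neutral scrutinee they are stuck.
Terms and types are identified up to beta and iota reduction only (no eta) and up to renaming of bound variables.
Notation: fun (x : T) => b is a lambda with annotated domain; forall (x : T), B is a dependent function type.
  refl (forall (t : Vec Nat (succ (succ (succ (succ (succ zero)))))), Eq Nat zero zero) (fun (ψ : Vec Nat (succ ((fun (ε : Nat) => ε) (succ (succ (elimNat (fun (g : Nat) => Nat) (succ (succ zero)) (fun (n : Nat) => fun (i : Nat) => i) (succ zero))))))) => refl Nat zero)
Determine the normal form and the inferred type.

reduced normal form:
  refl (forall (t : Vec Nat (succ (succ (succ (succ (succ zero)))))), Eq Nat zero zero) (fun (ψ : Vec Nat (succ (succ (succ (succ (succ zero)))))) => refl Nat zero)
type:
  Eq (forall (t : Vec Nat (succ (succ (succ (succ (succ zero)))))), Eq Nat zero zero) (fun (ψ : Vec Nat (succ (succ (succ (succ (succ zero)))))) => refl Nat zero) (fun (ε : Vec Nat (succ (succ (succ (succ (succ zero)))))) => refl Nat zero)
observation: 5 normal-order steps separate the term from its normal form.


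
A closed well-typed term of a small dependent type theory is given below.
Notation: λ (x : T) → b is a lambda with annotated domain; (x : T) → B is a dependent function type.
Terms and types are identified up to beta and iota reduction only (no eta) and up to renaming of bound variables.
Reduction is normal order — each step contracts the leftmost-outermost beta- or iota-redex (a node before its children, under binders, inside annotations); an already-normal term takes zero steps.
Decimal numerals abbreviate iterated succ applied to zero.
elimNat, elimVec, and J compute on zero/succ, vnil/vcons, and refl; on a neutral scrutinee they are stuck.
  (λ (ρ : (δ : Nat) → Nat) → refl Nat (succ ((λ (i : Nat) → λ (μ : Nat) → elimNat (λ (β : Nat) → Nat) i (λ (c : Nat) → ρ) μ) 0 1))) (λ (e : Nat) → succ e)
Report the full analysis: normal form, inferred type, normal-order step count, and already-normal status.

normal form:
  refl Nat 2
the term's type:
  Eq Nat 2 2
normal-order step count: 7
term was already normal: no
first redex: a beta-redex


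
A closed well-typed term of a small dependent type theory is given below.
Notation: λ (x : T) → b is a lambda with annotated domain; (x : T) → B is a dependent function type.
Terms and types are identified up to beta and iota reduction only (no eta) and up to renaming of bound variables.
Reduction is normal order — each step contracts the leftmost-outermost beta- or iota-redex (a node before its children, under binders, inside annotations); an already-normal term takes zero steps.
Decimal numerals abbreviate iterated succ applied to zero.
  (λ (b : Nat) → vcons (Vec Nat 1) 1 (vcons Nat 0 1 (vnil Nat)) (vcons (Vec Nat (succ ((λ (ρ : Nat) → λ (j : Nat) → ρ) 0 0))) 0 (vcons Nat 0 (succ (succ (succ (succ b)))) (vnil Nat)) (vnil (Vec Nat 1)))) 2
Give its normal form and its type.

reduced normal form:
  vcons (Vec Nat 1) 1 (vcons Nat 0 1 (vnil Nat)) (vcons (Vec Nat 1) 0 (vcons Nat 0 6 (vnil Nat)) (vnil (Vec Nat 1)))
inferred type:
  Vec (Vec Nat 1) 2
observation: the leftmost-outermost redex is a beta-redex, and normalization takes 3 steps.


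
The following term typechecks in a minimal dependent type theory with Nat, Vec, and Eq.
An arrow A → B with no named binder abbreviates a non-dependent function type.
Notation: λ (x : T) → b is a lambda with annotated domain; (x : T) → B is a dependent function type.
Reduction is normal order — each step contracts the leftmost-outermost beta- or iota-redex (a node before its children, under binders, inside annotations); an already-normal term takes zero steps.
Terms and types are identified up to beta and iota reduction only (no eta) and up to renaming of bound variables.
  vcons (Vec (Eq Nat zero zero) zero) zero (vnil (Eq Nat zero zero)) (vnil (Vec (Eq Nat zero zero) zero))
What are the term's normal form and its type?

reduced normal form:
  vcons (Vec (Eq Nat zero zero) zero) zero (vnil (Eq Nat zero zero)) (vnil (Vec (Eq Nat zero zero) zero))
type:
  Vec (Vec (Eq Nat zero zero) zero) (succ zero)
observation: no redex remains anywhere in the term; it is its own normal form.


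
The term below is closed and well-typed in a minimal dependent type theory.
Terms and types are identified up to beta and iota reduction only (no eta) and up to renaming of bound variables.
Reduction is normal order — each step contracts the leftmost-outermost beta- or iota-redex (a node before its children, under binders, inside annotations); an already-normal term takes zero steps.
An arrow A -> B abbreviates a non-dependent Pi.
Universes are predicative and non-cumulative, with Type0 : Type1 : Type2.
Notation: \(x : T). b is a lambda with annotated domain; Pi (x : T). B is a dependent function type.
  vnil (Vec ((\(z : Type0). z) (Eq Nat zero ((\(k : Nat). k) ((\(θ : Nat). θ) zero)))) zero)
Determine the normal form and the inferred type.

normal form:
  vnil (Vec (Eq Nat zero zero) zero)
type:
  Vec (Vec (Eq Nat zero zero) zero) zero
observation: normalization takes exactly 3 steps under the normal-order strategy.
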